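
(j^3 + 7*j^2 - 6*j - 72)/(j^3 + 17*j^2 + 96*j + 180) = (j^2 + j - 12)/(j^2 + 11*j + 30)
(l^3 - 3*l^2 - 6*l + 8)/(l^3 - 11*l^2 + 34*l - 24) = (l + 2)/(l - 6)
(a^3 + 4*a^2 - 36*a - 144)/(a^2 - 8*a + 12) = (a^2 + 10*a + 24)/(a - 2)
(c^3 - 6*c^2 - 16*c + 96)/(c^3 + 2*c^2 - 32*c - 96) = (c - 4)/(c + 4)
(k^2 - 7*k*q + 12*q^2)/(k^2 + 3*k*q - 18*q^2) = (k - 4*q)/(k + 6*q)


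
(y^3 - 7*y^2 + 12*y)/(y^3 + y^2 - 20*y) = (y - 3)/(y + 5)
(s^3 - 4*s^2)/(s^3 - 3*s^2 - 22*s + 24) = s^2*(s - 4)/(s^3 - 3*s^2 - 22*s + 24)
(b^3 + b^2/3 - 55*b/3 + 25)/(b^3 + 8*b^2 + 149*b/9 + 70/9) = 3*(3*b^2 - 14*b + 15)/(9*b^2 + 27*b + 14)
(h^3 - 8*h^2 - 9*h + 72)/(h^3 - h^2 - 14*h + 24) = (h^2 - 5*h - 24)/(h^2 + 2*h - 8)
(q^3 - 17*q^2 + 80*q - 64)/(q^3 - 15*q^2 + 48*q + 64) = (q - 1)/(q + 1)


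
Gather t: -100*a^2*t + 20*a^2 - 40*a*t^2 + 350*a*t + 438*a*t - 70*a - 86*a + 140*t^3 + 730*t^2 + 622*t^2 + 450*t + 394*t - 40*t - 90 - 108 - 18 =20*a^2 - 156*a + 140*t^3 + t^2*(1352 - 40*a) + t*(-100*a^2 + 788*a + 804) - 216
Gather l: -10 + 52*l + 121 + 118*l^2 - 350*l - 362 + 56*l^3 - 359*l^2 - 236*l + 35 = 56*l^3 - 241*l^2 - 534*l - 216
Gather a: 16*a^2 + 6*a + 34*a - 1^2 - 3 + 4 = 16*a^2 + 40*a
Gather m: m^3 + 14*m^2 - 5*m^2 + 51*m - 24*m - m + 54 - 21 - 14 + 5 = m^3 + 9*m^2 + 26*m + 24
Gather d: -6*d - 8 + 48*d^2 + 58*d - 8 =48*d^2 + 52*d - 16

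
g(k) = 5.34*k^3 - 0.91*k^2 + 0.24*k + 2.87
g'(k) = 16.02*k^2 - 1.82*k + 0.24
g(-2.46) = -82.72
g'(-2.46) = 101.66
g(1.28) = 12.89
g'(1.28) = 24.16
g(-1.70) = -26.40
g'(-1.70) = 49.63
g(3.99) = 328.54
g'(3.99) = 248.02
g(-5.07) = -717.67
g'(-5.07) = 421.26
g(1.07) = 8.63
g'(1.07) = 16.63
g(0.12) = 2.89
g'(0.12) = 0.25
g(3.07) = 149.54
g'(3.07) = 145.64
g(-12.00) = -9358.57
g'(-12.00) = 2328.96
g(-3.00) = -150.22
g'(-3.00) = 149.88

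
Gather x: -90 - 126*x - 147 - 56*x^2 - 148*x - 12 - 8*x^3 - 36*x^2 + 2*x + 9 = -8*x^3 - 92*x^2 - 272*x - 240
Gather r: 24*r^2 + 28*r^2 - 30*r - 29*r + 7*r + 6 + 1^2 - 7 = 52*r^2 - 52*r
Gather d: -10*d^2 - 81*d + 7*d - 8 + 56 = -10*d^2 - 74*d + 48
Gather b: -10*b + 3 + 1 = 4 - 10*b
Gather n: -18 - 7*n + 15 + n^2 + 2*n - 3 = n^2 - 5*n - 6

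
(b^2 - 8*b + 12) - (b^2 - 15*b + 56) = 7*b - 44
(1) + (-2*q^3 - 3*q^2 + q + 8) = -2*q^3 - 3*q^2 + q + 9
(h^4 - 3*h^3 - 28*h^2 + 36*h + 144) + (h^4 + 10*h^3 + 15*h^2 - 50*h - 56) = 2*h^4 + 7*h^3 - 13*h^2 - 14*h + 88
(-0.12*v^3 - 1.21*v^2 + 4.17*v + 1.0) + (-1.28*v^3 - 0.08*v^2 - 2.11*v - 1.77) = -1.4*v^3 - 1.29*v^2 + 2.06*v - 0.77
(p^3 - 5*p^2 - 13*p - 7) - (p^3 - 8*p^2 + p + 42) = 3*p^2 - 14*p - 49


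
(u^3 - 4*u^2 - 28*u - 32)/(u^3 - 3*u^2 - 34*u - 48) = (u + 2)/(u + 3)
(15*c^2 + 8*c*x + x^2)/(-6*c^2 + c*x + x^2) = (5*c + x)/(-2*c + x)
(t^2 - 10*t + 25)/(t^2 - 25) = (t - 5)/(t + 5)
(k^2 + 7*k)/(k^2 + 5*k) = (k + 7)/(k + 5)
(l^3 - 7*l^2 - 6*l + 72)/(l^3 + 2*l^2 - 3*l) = (l^2 - 10*l + 24)/(l*(l - 1))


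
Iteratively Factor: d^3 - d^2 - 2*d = (d - 2)*(d^2 + d) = (d - 2)*(d + 1)*(d)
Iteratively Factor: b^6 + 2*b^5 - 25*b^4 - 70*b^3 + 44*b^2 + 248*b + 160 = (b - 2)*(b^5 + 4*b^4 - 17*b^3 - 104*b^2 - 164*b - 80) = (b - 2)*(b + 2)*(b^4 + 2*b^3 - 21*b^2 - 62*b - 40) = (b - 2)*(b + 1)*(b + 2)*(b^3 + b^2 - 22*b - 40) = (b - 5)*(b - 2)*(b + 1)*(b + 2)*(b^2 + 6*b + 8) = (b - 5)*(b - 2)*(b + 1)*(b + 2)^2*(b + 4)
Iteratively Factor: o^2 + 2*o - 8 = (o - 2)*(o + 4)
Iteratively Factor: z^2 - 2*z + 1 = (z - 1)*(z - 1)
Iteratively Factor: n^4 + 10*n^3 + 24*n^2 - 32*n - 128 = (n + 4)*(n^3 + 6*n^2 - 32) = (n + 4)^2*(n^2 + 2*n - 8) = (n - 2)*(n + 4)^2*(n + 4)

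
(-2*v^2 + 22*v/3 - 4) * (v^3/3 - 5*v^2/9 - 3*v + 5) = -2*v^5/3 + 32*v^4/9 + 16*v^3/27 - 268*v^2/9 + 146*v/3 - 20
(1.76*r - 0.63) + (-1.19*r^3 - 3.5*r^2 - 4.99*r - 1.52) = -1.19*r^3 - 3.5*r^2 - 3.23*r - 2.15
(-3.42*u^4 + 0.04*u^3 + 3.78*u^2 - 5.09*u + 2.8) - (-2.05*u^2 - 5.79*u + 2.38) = -3.42*u^4 + 0.04*u^3 + 5.83*u^2 + 0.7*u + 0.42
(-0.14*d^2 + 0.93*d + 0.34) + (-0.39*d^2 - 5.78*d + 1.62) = -0.53*d^2 - 4.85*d + 1.96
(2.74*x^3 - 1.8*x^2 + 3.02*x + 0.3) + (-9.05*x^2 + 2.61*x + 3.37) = 2.74*x^3 - 10.85*x^2 + 5.63*x + 3.67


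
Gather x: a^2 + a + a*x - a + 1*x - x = a^2 + a*x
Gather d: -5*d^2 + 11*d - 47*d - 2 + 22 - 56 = -5*d^2 - 36*d - 36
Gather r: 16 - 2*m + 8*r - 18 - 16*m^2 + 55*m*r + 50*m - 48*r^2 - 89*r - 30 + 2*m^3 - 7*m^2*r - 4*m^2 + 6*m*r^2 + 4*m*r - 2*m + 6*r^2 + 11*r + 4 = 2*m^3 - 20*m^2 + 46*m + r^2*(6*m - 42) + r*(-7*m^2 + 59*m - 70) - 28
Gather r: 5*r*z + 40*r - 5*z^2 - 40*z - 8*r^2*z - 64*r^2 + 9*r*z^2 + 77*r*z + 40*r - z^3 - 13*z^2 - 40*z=r^2*(-8*z - 64) + r*(9*z^2 + 82*z + 80) - z^3 - 18*z^2 - 80*z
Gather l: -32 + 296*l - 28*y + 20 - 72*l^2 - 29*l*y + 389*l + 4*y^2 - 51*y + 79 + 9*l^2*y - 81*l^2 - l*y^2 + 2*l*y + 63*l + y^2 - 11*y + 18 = l^2*(9*y - 153) + l*(-y^2 - 27*y + 748) + 5*y^2 - 90*y + 85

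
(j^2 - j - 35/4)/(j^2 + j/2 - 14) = (j + 5/2)/(j + 4)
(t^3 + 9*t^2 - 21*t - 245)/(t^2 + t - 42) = (t^2 + 2*t - 35)/(t - 6)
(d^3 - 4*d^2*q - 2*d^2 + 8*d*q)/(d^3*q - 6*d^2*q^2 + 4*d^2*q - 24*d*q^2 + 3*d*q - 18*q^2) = d*(d^2 - 4*d*q - 2*d + 8*q)/(q*(d^3 - 6*d^2*q + 4*d^2 - 24*d*q + 3*d - 18*q))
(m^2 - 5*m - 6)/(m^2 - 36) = (m + 1)/(m + 6)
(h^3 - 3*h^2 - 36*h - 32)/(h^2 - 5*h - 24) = (h^2 + 5*h + 4)/(h + 3)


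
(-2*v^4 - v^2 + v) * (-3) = 6*v^4 + 3*v^2 - 3*v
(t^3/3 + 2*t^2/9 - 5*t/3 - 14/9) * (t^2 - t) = t^5/3 - t^4/9 - 17*t^3/9 + t^2/9 + 14*t/9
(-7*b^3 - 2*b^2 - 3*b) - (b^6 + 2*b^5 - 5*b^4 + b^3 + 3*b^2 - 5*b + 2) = -b^6 - 2*b^5 + 5*b^4 - 8*b^3 - 5*b^2 + 2*b - 2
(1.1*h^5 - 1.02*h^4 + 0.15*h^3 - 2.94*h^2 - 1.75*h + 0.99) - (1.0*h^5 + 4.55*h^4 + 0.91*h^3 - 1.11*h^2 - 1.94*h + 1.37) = 0.1*h^5 - 5.57*h^4 - 0.76*h^3 - 1.83*h^2 + 0.19*h - 0.38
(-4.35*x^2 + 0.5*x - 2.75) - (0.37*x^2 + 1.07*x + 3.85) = -4.72*x^2 - 0.57*x - 6.6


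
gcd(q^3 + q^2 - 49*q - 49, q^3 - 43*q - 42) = q^2 - 6*q - 7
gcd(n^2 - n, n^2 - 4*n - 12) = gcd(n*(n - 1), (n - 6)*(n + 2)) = 1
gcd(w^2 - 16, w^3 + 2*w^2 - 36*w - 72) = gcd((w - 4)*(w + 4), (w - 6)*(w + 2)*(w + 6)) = 1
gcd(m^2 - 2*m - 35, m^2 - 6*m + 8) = 1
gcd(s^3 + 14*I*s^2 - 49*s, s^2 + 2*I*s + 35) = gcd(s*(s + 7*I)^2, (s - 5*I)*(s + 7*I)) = s + 7*I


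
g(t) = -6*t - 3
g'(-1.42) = -6.00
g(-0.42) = -0.48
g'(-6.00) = -6.00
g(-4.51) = 24.06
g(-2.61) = 12.66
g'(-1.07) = -6.00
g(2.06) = -15.36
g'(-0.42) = -6.00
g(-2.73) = 13.38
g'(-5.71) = -6.00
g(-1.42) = 5.52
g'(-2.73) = -6.00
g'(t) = -6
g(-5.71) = 31.26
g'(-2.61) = -6.00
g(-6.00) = 33.00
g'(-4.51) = -6.00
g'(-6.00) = -6.00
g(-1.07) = 3.42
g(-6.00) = 33.00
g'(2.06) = -6.00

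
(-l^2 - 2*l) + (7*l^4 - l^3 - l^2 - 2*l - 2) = 7*l^4 - l^3 - 2*l^2 - 4*l - 2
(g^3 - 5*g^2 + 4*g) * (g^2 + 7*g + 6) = g^5 + 2*g^4 - 25*g^3 - 2*g^2 + 24*g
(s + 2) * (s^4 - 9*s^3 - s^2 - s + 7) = s^5 - 7*s^4 - 19*s^3 - 3*s^2 + 5*s + 14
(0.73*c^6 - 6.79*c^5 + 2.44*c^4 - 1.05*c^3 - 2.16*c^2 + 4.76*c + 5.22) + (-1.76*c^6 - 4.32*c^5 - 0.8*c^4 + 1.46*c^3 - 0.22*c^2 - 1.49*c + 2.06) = -1.03*c^6 - 11.11*c^5 + 1.64*c^4 + 0.41*c^3 - 2.38*c^2 + 3.27*c + 7.28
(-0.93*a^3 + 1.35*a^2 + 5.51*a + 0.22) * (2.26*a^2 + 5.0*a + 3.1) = -2.1018*a^5 - 1.599*a^4 + 16.3196*a^3 + 32.2322*a^2 + 18.181*a + 0.682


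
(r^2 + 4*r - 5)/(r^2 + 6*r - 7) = (r + 5)/(r + 7)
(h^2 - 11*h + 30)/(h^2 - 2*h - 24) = (h - 5)/(h + 4)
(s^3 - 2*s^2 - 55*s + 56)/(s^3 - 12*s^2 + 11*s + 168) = (s^2 + 6*s - 7)/(s^2 - 4*s - 21)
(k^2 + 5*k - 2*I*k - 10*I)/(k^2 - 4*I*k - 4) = (k + 5)/(k - 2*I)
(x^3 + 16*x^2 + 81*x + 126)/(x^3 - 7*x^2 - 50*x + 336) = (x^2 + 9*x + 18)/(x^2 - 14*x + 48)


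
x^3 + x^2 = x^2*(x + 1)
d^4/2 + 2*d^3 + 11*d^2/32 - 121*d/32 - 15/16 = (d/2 + 1)*(d - 5/4)*(d + 1/4)*(d + 3)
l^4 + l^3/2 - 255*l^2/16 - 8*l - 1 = (l - 4)*(l + 1/4)^2*(l + 4)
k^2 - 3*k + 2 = (k - 2)*(k - 1)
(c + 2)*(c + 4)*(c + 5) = c^3 + 11*c^2 + 38*c + 40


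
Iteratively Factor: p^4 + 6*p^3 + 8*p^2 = (p)*(p^3 + 6*p^2 + 8*p) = p*(p + 4)*(p^2 + 2*p) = p^2*(p + 4)*(p + 2)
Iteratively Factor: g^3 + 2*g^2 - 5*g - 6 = (g - 2)*(g^2 + 4*g + 3) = (g - 2)*(g + 3)*(g + 1)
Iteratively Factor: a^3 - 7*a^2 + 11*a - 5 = (a - 5)*(a^2 - 2*a + 1) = (a - 5)*(a - 1)*(a - 1)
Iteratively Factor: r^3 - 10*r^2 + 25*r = (r - 5)*(r^2 - 5*r) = (r - 5)^2*(r)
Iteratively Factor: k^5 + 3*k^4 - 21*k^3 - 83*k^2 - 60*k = (k + 4)*(k^4 - k^3 - 17*k^2 - 15*k) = (k - 5)*(k + 4)*(k^3 + 4*k^2 + 3*k) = (k - 5)*(k + 1)*(k + 4)*(k^2 + 3*k) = k*(k - 5)*(k + 1)*(k + 4)*(k + 3)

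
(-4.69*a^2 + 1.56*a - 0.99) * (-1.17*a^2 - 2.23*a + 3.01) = 5.4873*a^4 + 8.6335*a^3 - 16.4374*a^2 + 6.9033*a - 2.9799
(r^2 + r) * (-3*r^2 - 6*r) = -3*r^4 - 9*r^3 - 6*r^2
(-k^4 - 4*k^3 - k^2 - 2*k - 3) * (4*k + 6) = -4*k^5 - 22*k^4 - 28*k^3 - 14*k^2 - 24*k - 18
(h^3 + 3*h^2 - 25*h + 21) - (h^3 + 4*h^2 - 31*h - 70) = -h^2 + 6*h + 91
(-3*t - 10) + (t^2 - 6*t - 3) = t^2 - 9*t - 13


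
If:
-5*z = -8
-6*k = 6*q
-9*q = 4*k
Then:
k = 0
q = 0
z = 8/5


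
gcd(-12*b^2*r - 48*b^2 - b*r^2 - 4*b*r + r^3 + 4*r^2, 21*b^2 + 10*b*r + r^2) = 3*b + r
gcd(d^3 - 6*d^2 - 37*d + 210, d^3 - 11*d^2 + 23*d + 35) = d^2 - 12*d + 35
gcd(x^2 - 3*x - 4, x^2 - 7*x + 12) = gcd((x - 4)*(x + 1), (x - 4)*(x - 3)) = x - 4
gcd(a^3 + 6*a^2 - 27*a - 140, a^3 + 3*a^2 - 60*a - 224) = a^2 + 11*a + 28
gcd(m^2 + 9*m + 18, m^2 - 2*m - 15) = m + 3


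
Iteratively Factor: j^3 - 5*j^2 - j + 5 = (j - 5)*(j^2 - 1) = (j - 5)*(j - 1)*(j + 1)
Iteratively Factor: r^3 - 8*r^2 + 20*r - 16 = (r - 2)*(r^2 - 6*r + 8) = (r - 4)*(r - 2)*(r - 2)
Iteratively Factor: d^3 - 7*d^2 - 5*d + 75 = (d - 5)*(d^2 - 2*d - 15) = (d - 5)*(d + 3)*(d - 5)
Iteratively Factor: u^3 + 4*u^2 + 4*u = (u + 2)*(u^2 + 2*u) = (u + 2)^2*(u)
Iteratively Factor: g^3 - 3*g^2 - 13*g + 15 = (g + 3)*(g^2 - 6*g + 5) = (g - 5)*(g + 3)*(g - 1)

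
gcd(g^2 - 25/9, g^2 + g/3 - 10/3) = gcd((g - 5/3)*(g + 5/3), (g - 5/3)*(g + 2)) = g - 5/3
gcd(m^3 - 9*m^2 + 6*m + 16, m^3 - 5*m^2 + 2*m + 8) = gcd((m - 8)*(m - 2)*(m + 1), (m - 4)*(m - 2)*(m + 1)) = m^2 - m - 2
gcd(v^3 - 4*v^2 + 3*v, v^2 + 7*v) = v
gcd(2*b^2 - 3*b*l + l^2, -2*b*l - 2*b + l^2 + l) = 2*b - l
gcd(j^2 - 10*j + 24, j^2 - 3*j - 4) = j - 4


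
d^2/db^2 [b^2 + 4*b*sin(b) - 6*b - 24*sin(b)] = -4*b*sin(b) + 24*sin(b) + 8*cos(b) + 2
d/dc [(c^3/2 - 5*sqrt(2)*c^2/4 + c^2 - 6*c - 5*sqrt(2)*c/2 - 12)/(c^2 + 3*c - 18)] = (2*c^4 + 12*c^3 - 72*c^2 - 5*sqrt(2)*c^2 - 48*c + 180*sqrt(2)*c + 180*sqrt(2) + 576)/(4*(c^4 + 6*c^3 - 27*c^2 - 108*c + 324))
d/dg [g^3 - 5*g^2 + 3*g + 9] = 3*g^2 - 10*g + 3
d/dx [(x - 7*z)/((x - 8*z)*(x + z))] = ((-x + 7*z)*(x - 8*z) + (-x + 7*z)*(x + z) + (x - 8*z)*(x + z))/((x - 8*z)^2*(x + z)^2)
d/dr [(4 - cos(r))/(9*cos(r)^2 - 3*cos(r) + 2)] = (-9*cos(r)^2 + 72*cos(r) - 10)*sin(r)/(9*sin(r)^2 + 3*cos(r) - 11)^2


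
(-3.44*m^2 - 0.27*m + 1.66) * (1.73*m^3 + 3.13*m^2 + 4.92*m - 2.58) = -5.9512*m^5 - 11.2343*m^4 - 14.8981*m^3 + 12.7426*m^2 + 8.8638*m - 4.2828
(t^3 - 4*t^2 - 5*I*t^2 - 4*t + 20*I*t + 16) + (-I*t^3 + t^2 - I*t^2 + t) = t^3 - I*t^3 - 3*t^2 - 6*I*t^2 - 3*t + 20*I*t + 16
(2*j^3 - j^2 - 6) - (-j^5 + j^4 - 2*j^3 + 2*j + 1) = j^5 - j^4 + 4*j^3 - j^2 - 2*j - 7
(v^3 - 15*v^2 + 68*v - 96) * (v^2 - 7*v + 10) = v^5 - 22*v^4 + 183*v^3 - 722*v^2 + 1352*v - 960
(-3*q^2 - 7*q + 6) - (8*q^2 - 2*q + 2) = -11*q^2 - 5*q + 4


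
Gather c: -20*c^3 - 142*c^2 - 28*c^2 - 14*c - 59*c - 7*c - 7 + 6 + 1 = -20*c^3 - 170*c^2 - 80*c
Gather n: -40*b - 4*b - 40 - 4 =-44*b - 44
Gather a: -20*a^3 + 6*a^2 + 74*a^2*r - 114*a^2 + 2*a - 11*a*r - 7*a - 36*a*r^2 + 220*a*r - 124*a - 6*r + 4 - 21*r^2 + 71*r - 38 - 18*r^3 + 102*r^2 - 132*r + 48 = -20*a^3 + a^2*(74*r - 108) + a*(-36*r^2 + 209*r - 129) - 18*r^3 + 81*r^2 - 67*r + 14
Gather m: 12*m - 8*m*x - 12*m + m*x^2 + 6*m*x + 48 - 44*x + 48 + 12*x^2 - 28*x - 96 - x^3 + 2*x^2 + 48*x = m*(x^2 - 2*x) - x^3 + 14*x^2 - 24*x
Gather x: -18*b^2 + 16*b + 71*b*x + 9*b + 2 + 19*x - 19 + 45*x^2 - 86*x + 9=-18*b^2 + 25*b + 45*x^2 + x*(71*b - 67) - 8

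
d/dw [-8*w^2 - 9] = -16*w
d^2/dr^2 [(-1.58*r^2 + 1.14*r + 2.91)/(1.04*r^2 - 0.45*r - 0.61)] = (0.987168000000002*r^3 + 12.870624*r^2 - 3.831984*r + 3.069062)/(1.124864*r^6 - 1.46016*r^5 - 1.347528*r^4 + 1.621755*r^3 + 0.790377*r^2 - 0.502335*r - 0.226981)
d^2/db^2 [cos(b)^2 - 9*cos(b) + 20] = 9*cos(b) - 2*cos(2*b)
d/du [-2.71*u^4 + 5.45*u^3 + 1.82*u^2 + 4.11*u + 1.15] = -10.84*u^3 + 16.35*u^2 + 3.64*u + 4.11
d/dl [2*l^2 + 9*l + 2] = 4*l + 9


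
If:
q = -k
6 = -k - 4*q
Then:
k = 2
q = -2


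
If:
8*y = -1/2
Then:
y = -1/16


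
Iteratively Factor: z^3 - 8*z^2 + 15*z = (z - 5)*(z^2 - 3*z) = (z - 5)*(z - 3)*(z)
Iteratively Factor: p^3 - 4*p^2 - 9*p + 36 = (p - 4)*(p^2 - 9) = (p - 4)*(p + 3)*(p - 3)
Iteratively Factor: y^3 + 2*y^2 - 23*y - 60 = (y + 4)*(y^2 - 2*y - 15) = (y + 3)*(y + 4)*(y - 5)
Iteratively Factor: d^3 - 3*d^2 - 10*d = (d - 5)*(d^2 + 2*d) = (d - 5)*(d + 2)*(d)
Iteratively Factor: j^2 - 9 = (j + 3)*(j - 3)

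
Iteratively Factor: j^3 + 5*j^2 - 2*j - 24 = (j + 4)*(j^2 + j - 6) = (j + 3)*(j + 4)*(j - 2)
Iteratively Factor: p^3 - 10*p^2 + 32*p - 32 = (p - 4)*(p^2 - 6*p + 8) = (p - 4)^2*(p - 2)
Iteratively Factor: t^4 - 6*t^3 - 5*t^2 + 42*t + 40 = (t - 4)*(t^3 - 2*t^2 - 13*t - 10) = (t - 4)*(t + 2)*(t^2 - 4*t - 5) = (t - 5)*(t - 4)*(t + 2)*(t + 1)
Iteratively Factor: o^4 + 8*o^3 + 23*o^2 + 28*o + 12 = (o + 2)*(o^3 + 6*o^2 + 11*o + 6) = (o + 2)*(o + 3)*(o^2 + 3*o + 2) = (o + 1)*(o + 2)*(o + 3)*(o + 2)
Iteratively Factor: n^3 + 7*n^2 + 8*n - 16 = (n + 4)*(n^2 + 3*n - 4) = (n - 1)*(n + 4)*(n + 4)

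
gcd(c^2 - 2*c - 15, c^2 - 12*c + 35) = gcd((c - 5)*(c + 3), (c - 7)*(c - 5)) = c - 5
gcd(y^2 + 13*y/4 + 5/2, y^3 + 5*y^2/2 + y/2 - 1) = y + 2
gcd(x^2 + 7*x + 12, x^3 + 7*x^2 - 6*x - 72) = x + 4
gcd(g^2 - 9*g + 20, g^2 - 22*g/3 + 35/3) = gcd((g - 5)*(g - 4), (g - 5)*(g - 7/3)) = g - 5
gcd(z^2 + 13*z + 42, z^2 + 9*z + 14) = z + 7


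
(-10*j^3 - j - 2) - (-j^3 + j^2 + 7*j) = -9*j^3 - j^2 - 8*j - 2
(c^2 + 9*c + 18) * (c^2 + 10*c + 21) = c^4 + 19*c^3 + 129*c^2 + 369*c + 378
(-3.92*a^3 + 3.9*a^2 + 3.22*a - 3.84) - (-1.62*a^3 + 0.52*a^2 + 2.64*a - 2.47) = -2.3*a^3 + 3.38*a^2 + 0.58*a - 1.37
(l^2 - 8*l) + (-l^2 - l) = -9*l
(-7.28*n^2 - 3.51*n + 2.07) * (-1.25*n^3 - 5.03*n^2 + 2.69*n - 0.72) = 9.1*n^5 + 41.0059*n^4 - 4.5154*n^3 - 14.6124*n^2 + 8.0955*n - 1.4904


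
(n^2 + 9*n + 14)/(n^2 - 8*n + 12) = (n^2 + 9*n + 14)/(n^2 - 8*n + 12)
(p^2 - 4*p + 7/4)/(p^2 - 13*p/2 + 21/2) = (p - 1/2)/(p - 3)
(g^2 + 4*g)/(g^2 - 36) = g*(g + 4)/(g^2 - 36)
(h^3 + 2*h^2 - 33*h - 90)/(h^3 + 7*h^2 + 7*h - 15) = (h - 6)/(h - 1)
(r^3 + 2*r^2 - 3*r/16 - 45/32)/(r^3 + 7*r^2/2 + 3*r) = (r^2 + r/2 - 15/16)/(r*(r + 2))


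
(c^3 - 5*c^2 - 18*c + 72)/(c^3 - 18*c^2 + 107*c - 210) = (c^2 + c - 12)/(c^2 - 12*c + 35)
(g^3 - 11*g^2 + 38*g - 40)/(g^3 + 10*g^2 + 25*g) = (g^3 - 11*g^2 + 38*g - 40)/(g*(g^2 + 10*g + 25))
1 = 1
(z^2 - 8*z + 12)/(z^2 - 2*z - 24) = (z - 2)/(z + 4)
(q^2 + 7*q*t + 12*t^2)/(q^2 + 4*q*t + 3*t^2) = (q + 4*t)/(q + t)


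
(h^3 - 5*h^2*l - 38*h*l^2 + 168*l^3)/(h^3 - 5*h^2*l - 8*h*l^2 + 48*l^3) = (h^2 - h*l - 42*l^2)/(h^2 - h*l - 12*l^2)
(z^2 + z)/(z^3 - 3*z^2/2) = 2*(z + 1)/(z*(2*z - 3))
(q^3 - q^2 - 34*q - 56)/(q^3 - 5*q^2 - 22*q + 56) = (q + 2)/(q - 2)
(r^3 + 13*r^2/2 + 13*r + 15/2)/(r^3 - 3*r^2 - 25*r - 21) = (r + 5/2)/(r - 7)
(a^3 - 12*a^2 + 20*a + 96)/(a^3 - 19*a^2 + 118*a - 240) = (a + 2)/(a - 5)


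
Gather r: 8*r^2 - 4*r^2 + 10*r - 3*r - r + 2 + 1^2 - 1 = 4*r^2 + 6*r + 2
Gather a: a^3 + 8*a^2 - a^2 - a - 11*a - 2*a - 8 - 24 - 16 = a^3 + 7*a^2 - 14*a - 48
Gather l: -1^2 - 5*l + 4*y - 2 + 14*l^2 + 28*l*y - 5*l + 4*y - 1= 14*l^2 + l*(28*y - 10) + 8*y - 4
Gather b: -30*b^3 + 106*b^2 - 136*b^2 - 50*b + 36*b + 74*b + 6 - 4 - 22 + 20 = -30*b^3 - 30*b^2 + 60*b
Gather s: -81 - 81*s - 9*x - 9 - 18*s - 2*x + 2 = -99*s - 11*x - 88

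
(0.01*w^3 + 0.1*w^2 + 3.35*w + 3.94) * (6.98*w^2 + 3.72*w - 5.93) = 0.0698*w^5 + 0.7352*w^4 + 23.6957*w^3 + 39.3702*w^2 - 5.2087*w - 23.3642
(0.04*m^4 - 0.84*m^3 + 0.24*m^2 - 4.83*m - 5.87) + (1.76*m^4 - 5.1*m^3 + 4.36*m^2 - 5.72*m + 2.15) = 1.8*m^4 - 5.94*m^3 + 4.6*m^2 - 10.55*m - 3.72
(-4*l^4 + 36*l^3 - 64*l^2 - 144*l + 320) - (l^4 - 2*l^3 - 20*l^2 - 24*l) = -5*l^4 + 38*l^3 - 44*l^2 - 120*l + 320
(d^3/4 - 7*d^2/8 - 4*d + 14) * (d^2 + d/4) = d^5/4 - 13*d^4/16 - 135*d^3/32 + 13*d^2 + 7*d/2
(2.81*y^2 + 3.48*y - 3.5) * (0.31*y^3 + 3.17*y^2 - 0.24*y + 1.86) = 0.8711*y^5 + 9.9865*y^4 + 9.2722*y^3 - 6.7036*y^2 + 7.3128*y - 6.51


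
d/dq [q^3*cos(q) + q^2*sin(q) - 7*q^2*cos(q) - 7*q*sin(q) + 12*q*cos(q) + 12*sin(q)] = -q^3*sin(q) + 7*q^2*sin(q) + 4*q^2*cos(q) - 10*q*sin(q) - 21*q*cos(q) - 7*sin(q) + 24*cos(q)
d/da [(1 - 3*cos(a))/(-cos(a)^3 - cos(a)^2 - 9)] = (5*cos(a)/2 + 3*cos(3*a)/2 - 27)*sin(a)/(cos(a)^3 + cos(a)^2 + 9)^2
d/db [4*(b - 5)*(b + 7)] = 8*b + 8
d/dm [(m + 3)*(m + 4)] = 2*m + 7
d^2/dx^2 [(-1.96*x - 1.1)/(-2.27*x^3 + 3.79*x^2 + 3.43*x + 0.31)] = (60.598104*x^5 - 33.156528*x^4 - 64.589296*x^3 + 59.965824*x^2 + 76.625616*x + 19.129864)/(11.697083*x^9 - 58.588473*x^8 + 44.79618*x^7 + 117.823778*x^6 - 51.685482*x^5 - 132.64338*x^4 - 63.878608*x^3 - 12.034014*x^2 - 0.988869*x - 0.029791)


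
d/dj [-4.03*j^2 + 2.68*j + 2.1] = 2.68 - 8.06*j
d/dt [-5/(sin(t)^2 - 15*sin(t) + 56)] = 5*(2*sin(t) - 15)*cos(t)/(sin(t)^2 - 15*sin(t) + 56)^2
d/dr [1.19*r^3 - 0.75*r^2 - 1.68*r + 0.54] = 3.57*r^2 - 1.5*r - 1.68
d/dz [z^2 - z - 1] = 2*z - 1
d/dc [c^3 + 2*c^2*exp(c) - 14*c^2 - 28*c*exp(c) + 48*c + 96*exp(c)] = 2*c^2*exp(c) + 3*c^2 - 24*c*exp(c) - 28*c + 68*exp(c) + 48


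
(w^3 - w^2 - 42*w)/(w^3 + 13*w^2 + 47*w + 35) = w*(w^2 - w - 42)/(w^3 + 13*w^2 + 47*w + 35)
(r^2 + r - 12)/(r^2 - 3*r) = (r + 4)/r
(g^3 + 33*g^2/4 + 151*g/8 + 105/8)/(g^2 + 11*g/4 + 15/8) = (4*g^2 + 27*g + 35)/(4*g + 5)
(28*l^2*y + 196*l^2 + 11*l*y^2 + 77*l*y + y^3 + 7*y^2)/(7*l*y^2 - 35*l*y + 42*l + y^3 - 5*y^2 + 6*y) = (4*l*y + 28*l + y^2 + 7*y)/(y^2 - 5*y + 6)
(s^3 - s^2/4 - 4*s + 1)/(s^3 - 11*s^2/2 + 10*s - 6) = (4*s^2 + 7*s - 2)/(2*(2*s^2 - 7*s + 6))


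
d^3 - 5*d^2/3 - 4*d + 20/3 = (d - 2)*(d - 5/3)*(d + 2)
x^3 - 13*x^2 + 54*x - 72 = (x - 6)*(x - 4)*(x - 3)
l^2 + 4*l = l*(l + 4)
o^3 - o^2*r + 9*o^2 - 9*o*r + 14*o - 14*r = (o + 2)*(o + 7)*(o - r)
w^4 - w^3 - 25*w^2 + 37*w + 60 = (w - 4)*(w - 3)*(w + 1)*(w + 5)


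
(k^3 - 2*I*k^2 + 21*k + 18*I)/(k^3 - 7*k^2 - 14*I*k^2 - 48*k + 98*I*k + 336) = (k^2 + 4*I*k - 3)/(k^2 - k*(7 + 8*I) + 56*I)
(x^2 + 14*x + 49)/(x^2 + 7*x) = (x + 7)/x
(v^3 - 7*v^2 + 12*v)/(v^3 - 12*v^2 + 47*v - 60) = v/(v - 5)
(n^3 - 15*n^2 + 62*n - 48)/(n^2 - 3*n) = (n^3 - 15*n^2 + 62*n - 48)/(n*(n - 3))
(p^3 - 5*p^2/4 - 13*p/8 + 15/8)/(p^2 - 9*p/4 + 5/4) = (8*p^2 - 2*p - 15)/(2*(4*p - 5))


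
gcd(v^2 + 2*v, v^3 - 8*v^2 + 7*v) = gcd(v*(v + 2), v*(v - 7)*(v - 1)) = v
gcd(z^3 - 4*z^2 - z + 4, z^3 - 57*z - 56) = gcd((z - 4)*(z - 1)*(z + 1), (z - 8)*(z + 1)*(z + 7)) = z + 1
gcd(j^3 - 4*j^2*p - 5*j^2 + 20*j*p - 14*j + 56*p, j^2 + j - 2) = j + 2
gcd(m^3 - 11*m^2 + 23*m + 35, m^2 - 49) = m - 7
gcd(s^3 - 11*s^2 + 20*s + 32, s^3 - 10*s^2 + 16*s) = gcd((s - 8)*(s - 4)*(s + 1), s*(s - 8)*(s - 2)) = s - 8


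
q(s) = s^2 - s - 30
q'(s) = 2*s - 1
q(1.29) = -29.63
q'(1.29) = 1.58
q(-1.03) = -27.91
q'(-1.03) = -3.06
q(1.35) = -29.53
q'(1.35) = 1.70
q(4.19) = -16.63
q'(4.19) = 7.38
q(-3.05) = -17.65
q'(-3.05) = -7.10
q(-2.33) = -22.24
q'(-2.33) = -5.66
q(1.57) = -29.11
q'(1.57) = 2.14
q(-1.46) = -26.41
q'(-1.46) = -3.92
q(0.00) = -30.00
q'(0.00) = -1.00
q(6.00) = 0.00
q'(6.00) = 11.00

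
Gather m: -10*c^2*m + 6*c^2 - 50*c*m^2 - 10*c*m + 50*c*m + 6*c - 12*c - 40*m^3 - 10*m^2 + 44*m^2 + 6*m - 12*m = 6*c^2 - 6*c - 40*m^3 + m^2*(34 - 50*c) + m*(-10*c^2 + 40*c - 6)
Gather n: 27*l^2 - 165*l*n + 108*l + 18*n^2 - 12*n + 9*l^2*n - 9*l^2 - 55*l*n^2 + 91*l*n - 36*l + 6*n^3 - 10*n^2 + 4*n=18*l^2 + 72*l + 6*n^3 + n^2*(8 - 55*l) + n*(9*l^2 - 74*l - 8)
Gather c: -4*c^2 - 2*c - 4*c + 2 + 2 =-4*c^2 - 6*c + 4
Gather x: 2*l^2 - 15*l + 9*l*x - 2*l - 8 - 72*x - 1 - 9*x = 2*l^2 - 17*l + x*(9*l - 81) - 9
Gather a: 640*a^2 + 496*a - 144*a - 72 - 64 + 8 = 640*a^2 + 352*a - 128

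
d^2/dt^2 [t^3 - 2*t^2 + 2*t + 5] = 6*t - 4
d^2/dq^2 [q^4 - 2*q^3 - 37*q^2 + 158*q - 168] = 12*q^2 - 12*q - 74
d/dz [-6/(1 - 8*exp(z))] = -48*exp(z)/(8*exp(z) - 1)^2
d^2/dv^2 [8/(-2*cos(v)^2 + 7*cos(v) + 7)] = 8*(-16*sin(v)^4 + 113*sin(v)^2 - 7*cos(v)/2 + 21*cos(3*v)/2 + 29)/(2*sin(v)^2 + 7*cos(v) + 5)^3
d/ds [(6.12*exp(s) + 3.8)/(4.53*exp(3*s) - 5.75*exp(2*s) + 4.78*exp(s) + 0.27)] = (-55.4472*exp(3*s) - 16.452*exp(2*s) + 43.7*exp(s) - 16.5116)*exp(s)/(20.5209*exp(6*s) - 52.095*exp(5*s) + 76.3693*exp(4*s) - 52.5238*exp(3*s) + 19.7434*exp(2*s) + 2.5812*exp(s) + 0.0729)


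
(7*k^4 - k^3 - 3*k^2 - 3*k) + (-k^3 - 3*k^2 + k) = 7*k^4 - 2*k^3 - 6*k^2 - 2*k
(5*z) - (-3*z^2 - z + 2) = 3*z^2 + 6*z - 2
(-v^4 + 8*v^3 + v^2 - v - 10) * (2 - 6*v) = 6*v^5 - 50*v^4 + 10*v^3 + 8*v^2 + 58*v - 20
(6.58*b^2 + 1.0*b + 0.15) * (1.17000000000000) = 7.6986*b^2 + 1.17*b + 0.1755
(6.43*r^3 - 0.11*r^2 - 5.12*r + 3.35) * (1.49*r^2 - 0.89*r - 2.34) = 9.5807*r^5 - 5.8866*r^4 - 22.5771*r^3 + 9.8057*r^2 + 8.9993*r - 7.839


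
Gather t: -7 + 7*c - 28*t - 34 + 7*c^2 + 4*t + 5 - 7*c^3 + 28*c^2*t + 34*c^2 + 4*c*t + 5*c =-7*c^3 + 41*c^2 + 12*c + t*(28*c^2 + 4*c - 24) - 36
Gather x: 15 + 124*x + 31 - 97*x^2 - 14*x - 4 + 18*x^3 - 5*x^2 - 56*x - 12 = 18*x^3 - 102*x^2 + 54*x + 30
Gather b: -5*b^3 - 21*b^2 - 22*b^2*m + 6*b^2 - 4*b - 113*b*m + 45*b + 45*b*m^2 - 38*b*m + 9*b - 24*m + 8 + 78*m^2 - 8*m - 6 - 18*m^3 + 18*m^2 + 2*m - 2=-5*b^3 + b^2*(-22*m - 15) + b*(45*m^2 - 151*m + 50) - 18*m^3 + 96*m^2 - 30*m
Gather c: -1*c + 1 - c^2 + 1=-c^2 - c + 2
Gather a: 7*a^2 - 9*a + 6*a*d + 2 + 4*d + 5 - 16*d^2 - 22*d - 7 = 7*a^2 + a*(6*d - 9) - 16*d^2 - 18*d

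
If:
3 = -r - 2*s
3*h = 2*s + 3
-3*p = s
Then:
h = 2*s/3 + 1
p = -s/3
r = -2*s - 3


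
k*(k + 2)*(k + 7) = k^3 + 9*k^2 + 14*k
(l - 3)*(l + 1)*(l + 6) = l^3 + 4*l^2 - 15*l - 18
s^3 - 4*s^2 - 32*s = s*(s - 8)*(s + 4)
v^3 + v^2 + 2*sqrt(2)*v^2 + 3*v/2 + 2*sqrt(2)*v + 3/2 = (v + 1)*(v + sqrt(2)/2)*(v + 3*sqrt(2)/2)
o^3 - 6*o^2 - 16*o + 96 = (o - 6)*(o - 4)*(o + 4)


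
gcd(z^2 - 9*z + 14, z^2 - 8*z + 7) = z - 7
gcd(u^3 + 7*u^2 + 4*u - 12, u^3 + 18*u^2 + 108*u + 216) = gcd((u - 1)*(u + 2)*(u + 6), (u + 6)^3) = u + 6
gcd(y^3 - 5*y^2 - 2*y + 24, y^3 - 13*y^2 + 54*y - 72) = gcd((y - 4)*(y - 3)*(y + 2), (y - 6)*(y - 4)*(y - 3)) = y^2 - 7*y + 12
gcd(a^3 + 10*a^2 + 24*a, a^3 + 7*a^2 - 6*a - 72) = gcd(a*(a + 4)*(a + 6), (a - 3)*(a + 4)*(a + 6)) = a^2 + 10*a + 24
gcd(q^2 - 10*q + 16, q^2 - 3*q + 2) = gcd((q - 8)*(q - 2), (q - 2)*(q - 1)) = q - 2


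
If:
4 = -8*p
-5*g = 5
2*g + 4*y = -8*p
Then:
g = -1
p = -1/2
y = 3/2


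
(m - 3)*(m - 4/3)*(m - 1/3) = m^3 - 14*m^2/3 + 49*m/9 - 4/3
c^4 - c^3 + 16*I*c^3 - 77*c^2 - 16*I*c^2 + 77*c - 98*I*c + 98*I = (c - 1)*(c + 2*I)*(c + 7*I)^2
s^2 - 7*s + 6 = (s - 6)*(s - 1)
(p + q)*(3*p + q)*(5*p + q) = 15*p^3 + 23*p^2*q + 9*p*q^2 + q^3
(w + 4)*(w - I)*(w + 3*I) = w^3 + 4*w^2 + 2*I*w^2 + 3*w + 8*I*w + 12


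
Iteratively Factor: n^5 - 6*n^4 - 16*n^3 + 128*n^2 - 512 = (n + 2)*(n^4 - 8*n^3 + 128*n - 256) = (n - 4)*(n + 2)*(n^3 - 4*n^2 - 16*n + 64) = (n - 4)*(n + 2)*(n + 4)*(n^2 - 8*n + 16) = (n - 4)^2*(n + 2)*(n + 4)*(n - 4)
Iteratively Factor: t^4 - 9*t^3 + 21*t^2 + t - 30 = (t + 1)*(t^3 - 10*t^2 + 31*t - 30) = (t - 3)*(t + 1)*(t^2 - 7*t + 10) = (t - 3)*(t - 2)*(t + 1)*(t - 5)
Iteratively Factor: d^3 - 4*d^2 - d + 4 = (d - 4)*(d^2 - 1) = (d - 4)*(d - 1)*(d + 1)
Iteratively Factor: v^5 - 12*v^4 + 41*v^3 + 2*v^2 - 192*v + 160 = (v - 4)*(v^4 - 8*v^3 + 9*v^2 + 38*v - 40) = (v - 5)*(v - 4)*(v^3 - 3*v^2 - 6*v + 8) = (v - 5)*(v - 4)^2*(v^2 + v - 2) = (v - 5)*(v - 4)^2*(v + 2)*(v - 1)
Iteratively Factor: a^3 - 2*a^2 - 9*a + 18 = (a - 2)*(a^2 - 9) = (a - 3)*(a - 2)*(a + 3)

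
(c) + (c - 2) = 2*c - 2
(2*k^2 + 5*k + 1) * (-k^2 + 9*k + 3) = -2*k^4 + 13*k^3 + 50*k^2 + 24*k + 3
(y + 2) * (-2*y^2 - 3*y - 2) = -2*y^3 - 7*y^2 - 8*y - 4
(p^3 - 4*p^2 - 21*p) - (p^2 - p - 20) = p^3 - 5*p^2 - 20*p + 20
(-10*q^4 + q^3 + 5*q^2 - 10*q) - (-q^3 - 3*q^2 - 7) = -10*q^4 + 2*q^3 + 8*q^2 - 10*q + 7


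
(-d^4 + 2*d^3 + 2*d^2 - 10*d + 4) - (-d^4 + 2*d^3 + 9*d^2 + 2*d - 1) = -7*d^2 - 12*d + 5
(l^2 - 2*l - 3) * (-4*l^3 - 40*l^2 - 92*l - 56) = -4*l^5 - 32*l^4 + 248*l^2 + 388*l + 168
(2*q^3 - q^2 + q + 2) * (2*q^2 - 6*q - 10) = 4*q^5 - 14*q^4 - 12*q^3 + 8*q^2 - 22*q - 20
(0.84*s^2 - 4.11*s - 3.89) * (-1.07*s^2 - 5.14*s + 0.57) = -0.8988*s^4 + 0.0801000000000007*s^3 + 25.7665*s^2 + 17.6519*s - 2.2173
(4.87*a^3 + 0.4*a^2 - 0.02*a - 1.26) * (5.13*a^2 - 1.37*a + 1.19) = 24.9831*a^5 - 4.6199*a^4 + 5.1447*a^3 - 5.9604*a^2 + 1.7024*a - 1.4994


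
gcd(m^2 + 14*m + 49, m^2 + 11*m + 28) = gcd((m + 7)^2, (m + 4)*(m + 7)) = m + 7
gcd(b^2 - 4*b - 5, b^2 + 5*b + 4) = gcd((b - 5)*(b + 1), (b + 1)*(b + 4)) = b + 1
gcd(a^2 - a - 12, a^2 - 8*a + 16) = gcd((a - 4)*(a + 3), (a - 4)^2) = a - 4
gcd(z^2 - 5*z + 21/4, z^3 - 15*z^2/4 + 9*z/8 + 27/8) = z - 3/2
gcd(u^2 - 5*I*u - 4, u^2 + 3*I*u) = 1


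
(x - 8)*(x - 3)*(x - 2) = x^3 - 13*x^2 + 46*x - 48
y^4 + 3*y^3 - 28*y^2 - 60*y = y*(y - 5)*(y + 2)*(y + 6)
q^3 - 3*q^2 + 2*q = q*(q - 2)*(q - 1)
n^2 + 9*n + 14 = (n + 2)*(n + 7)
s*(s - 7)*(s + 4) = s^3 - 3*s^2 - 28*s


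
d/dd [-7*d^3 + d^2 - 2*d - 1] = -21*d^2 + 2*d - 2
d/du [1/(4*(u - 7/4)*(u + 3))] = (-8*u - 5)/(16*u^4 + 40*u^3 - 143*u^2 - 210*u + 441)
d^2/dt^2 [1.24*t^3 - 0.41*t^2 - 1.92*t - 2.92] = 7.44*t - 0.82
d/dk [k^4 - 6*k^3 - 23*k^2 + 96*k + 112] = 4*k^3 - 18*k^2 - 46*k + 96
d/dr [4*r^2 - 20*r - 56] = 8*r - 20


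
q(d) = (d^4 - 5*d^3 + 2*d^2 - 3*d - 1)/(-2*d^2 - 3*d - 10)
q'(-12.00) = 15.35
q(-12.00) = -113.35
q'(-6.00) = 9.72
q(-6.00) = -38.52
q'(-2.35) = 6.84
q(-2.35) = -8.04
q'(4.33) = -1.13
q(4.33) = 0.51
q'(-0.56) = 1.21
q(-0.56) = -0.26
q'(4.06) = -0.88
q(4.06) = 0.78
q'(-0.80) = 2.00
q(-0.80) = -0.64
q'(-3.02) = 7.56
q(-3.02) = -12.89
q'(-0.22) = 0.49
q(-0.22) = 0.02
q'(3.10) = -0.09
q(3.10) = 1.24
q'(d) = (4*d + 3)*(d^4 - 5*d^3 + 2*d^2 - 3*d - 1)/(-2*d^2 - 3*d - 10)^2 + (4*d^3 - 15*d^2 + 4*d - 3)/(-2*d^2 - 3*d - 10)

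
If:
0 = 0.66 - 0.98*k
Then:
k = 0.67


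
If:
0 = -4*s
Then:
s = 0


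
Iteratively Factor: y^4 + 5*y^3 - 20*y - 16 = (y + 1)*(y^3 + 4*y^2 - 4*y - 16) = (y + 1)*(y + 4)*(y^2 - 4) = (y - 2)*(y + 1)*(y + 4)*(y + 2)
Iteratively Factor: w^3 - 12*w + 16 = (w - 2)*(w^2 + 2*w - 8) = (w - 2)^2*(w + 4)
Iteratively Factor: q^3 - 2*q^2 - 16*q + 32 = (q - 2)*(q^2 - 16) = (q - 2)*(q + 4)*(q - 4)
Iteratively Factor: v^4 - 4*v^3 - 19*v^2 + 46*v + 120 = (v + 3)*(v^3 - 7*v^2 + 2*v + 40) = (v - 5)*(v + 3)*(v^2 - 2*v - 8) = (v - 5)*(v - 4)*(v + 3)*(v + 2)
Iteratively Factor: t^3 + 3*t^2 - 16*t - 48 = (t + 3)*(t^2 - 16) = (t - 4)*(t + 3)*(t + 4)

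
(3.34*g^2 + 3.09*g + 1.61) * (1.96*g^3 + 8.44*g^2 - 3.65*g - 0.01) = 6.5464*g^5 + 34.246*g^4 + 17.0442*g^3 + 2.2765*g^2 - 5.9074*g - 0.0161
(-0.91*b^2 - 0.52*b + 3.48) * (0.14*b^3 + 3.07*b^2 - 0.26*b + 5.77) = -0.1274*b^5 - 2.8665*b^4 - 0.8726*b^3 + 5.5681*b^2 - 3.9052*b + 20.0796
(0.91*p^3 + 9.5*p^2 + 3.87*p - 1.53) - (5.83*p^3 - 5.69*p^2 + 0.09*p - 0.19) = -4.92*p^3 + 15.19*p^2 + 3.78*p - 1.34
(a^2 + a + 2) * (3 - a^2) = -a^4 - a^3 + a^2 + 3*a + 6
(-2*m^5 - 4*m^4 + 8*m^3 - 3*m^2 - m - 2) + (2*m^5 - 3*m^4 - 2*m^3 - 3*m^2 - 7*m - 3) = -7*m^4 + 6*m^3 - 6*m^2 - 8*m - 5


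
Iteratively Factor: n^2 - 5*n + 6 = (n - 2)*(n - 3)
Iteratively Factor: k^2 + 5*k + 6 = (k + 2)*(k + 3)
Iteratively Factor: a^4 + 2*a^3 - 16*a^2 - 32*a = (a + 2)*(a^3 - 16*a) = (a - 4)*(a + 2)*(a^2 + 4*a) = a*(a - 4)*(a + 2)*(a + 4)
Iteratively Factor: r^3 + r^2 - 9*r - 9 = (r + 1)*(r^2 - 9) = (r + 1)*(r + 3)*(r - 3)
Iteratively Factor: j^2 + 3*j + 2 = (j + 1)*(j + 2)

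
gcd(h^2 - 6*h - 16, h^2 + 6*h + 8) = h + 2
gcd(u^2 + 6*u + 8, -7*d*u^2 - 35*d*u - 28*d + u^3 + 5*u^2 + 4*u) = u + 4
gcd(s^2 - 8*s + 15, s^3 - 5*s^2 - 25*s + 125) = s - 5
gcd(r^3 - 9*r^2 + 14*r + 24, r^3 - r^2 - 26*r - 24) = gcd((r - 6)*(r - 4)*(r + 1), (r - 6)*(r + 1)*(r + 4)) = r^2 - 5*r - 6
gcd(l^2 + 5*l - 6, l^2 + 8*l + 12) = l + 6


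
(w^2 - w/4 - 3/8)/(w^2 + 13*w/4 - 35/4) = (8*w^2 - 2*w - 3)/(2*(4*w^2 + 13*w - 35))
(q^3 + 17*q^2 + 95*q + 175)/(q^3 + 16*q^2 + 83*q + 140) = (q + 5)/(q + 4)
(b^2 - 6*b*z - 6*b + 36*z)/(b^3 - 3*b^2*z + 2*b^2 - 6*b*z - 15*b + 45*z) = (b^2 - 6*b*z - 6*b + 36*z)/(b^3 - 3*b^2*z + 2*b^2 - 6*b*z - 15*b + 45*z)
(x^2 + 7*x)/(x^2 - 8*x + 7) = x*(x + 7)/(x^2 - 8*x + 7)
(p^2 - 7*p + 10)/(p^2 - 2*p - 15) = (p - 2)/(p + 3)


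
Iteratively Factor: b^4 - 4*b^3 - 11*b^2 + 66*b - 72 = (b - 3)*(b^3 - b^2 - 14*b + 24) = (b - 3)^2*(b^2 + 2*b - 8) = (b - 3)^2*(b + 4)*(b - 2)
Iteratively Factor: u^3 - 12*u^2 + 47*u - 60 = (u - 3)*(u^2 - 9*u + 20) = (u - 5)*(u - 3)*(u - 4)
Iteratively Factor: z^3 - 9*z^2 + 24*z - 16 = (z - 4)*(z^2 - 5*z + 4) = (z - 4)*(z - 1)*(z - 4)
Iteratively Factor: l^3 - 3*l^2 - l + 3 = (l - 3)*(l^2 - 1) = (l - 3)*(l + 1)*(l - 1)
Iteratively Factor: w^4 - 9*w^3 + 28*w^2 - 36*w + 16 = (w - 1)*(w^3 - 8*w^2 + 20*w - 16) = (w - 2)*(w - 1)*(w^2 - 6*w + 8) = (w - 2)^2*(w - 1)*(w - 4)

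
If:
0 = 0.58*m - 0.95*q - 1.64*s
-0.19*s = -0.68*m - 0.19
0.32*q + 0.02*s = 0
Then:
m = -0.31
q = 0.01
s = -0.11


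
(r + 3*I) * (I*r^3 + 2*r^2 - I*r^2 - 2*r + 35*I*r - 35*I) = I*r^4 - r^3 - I*r^3 + r^2 + 41*I*r^2 - 105*r - 41*I*r + 105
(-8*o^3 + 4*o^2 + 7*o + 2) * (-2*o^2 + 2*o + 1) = 16*o^5 - 24*o^4 - 14*o^3 + 14*o^2 + 11*o + 2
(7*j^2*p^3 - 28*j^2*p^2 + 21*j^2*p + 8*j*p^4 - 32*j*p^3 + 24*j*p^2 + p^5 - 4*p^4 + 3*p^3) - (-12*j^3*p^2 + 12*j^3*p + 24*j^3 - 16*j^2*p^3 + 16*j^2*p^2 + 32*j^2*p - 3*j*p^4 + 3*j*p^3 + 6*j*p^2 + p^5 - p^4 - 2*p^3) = 12*j^3*p^2 - 12*j^3*p - 24*j^3 + 23*j^2*p^3 - 44*j^2*p^2 - 11*j^2*p + 11*j*p^4 - 35*j*p^3 + 18*j*p^2 - 3*p^4 + 5*p^3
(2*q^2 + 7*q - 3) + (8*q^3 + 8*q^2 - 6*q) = 8*q^3 + 10*q^2 + q - 3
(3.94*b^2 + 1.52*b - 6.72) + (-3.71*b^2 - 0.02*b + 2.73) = 0.23*b^2 + 1.5*b - 3.99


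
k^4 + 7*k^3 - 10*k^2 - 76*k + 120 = (k - 2)^2*(k + 5)*(k + 6)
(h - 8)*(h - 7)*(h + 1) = h^3 - 14*h^2 + 41*h + 56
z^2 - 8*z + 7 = (z - 7)*(z - 1)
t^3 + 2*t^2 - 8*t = t*(t - 2)*(t + 4)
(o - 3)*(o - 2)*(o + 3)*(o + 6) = o^4 + 4*o^3 - 21*o^2 - 36*o + 108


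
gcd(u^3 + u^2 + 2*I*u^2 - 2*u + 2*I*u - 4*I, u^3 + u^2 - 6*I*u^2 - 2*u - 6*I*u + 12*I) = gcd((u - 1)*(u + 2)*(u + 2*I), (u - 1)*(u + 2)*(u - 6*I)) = u^2 + u - 2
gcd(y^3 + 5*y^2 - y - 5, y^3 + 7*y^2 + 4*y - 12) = y - 1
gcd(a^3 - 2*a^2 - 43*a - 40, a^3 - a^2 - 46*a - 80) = a^2 - 3*a - 40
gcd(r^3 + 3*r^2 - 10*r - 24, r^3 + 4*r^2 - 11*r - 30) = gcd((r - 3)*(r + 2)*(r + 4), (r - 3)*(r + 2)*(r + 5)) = r^2 - r - 6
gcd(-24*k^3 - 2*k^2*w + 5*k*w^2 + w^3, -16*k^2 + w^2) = 4*k + w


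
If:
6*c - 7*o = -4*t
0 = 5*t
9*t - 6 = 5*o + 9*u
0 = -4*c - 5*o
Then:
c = 0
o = 0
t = 0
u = -2/3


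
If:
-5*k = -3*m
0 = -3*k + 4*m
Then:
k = 0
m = 0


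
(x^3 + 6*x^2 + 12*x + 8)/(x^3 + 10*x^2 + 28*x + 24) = (x + 2)/(x + 6)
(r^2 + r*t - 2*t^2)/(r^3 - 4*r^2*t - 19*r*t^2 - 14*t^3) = (r - t)/(r^2 - 6*r*t - 7*t^2)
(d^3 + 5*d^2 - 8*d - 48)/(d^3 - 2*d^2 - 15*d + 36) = (d + 4)/(d - 3)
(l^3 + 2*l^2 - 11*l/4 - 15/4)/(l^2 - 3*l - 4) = (l^2 + l - 15/4)/(l - 4)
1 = 1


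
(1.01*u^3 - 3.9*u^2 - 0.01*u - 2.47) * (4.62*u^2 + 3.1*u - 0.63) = 4.6662*u^5 - 14.887*u^4 - 12.7725*u^3 - 8.9854*u^2 - 7.6507*u + 1.5561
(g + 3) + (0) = g + 3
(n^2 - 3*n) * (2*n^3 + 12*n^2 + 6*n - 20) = 2*n^5 + 6*n^4 - 30*n^3 - 38*n^2 + 60*n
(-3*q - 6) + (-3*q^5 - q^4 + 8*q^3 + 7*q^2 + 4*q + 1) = -3*q^5 - q^4 + 8*q^3 + 7*q^2 + q - 5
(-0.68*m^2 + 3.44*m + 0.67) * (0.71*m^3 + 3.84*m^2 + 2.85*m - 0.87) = -0.4828*m^5 - 0.168800000000001*m^4 + 11.7473*m^3 + 12.9684*m^2 - 1.0833*m - 0.5829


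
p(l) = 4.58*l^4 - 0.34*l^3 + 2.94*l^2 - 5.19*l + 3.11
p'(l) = 18.32*l^3 - 1.02*l^2 + 5.88*l - 5.19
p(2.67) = 236.50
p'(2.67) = 351.94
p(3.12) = 439.20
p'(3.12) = 559.63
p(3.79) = 952.14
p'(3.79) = 999.78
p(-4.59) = 2154.65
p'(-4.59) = -1825.26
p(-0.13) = 3.84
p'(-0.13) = -6.01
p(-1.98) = 97.94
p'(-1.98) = -163.04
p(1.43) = 19.86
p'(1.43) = 54.70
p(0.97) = 4.59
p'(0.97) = 16.27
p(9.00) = 29996.06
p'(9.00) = 13320.39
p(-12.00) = 96047.15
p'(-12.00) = -31879.59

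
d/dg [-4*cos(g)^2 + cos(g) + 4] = (8*cos(g) - 1)*sin(g)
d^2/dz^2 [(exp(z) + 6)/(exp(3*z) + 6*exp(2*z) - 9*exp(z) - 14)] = 4*(exp(6*z) + 18*exp(5*z) + 117*exp(4*z) + 248*exp(3*z) + 72*exp(2*z) + 594*exp(z) - 140)*exp(z)/(exp(9*z) + 18*exp(8*z) + 81*exp(7*z) - 150*exp(6*z) - 1233*exp(5*z) + 702*exp(4*z) + 4395*exp(3*z) + 126*exp(2*z) - 5292*exp(z) - 2744)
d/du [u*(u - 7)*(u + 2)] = 3*u^2 - 10*u - 14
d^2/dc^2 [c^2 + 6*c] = 2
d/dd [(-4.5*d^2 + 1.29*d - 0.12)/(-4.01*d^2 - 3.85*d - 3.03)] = (22.4979*d^2 + 26.3076*d - 4.3707)/(16.0801*d^4 + 30.877*d^3 + 39.1231*d^2 + 23.331*d + 9.1809)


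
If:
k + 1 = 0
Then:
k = -1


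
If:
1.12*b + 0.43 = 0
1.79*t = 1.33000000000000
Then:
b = -0.38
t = 0.74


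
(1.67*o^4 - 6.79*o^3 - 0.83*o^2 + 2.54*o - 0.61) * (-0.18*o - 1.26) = -0.3006*o^5 - 0.882*o^4 + 8.7048*o^3 + 0.5886*o^2 - 3.0906*o + 0.7686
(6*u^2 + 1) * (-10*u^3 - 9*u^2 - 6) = -60*u^5 - 54*u^4 - 10*u^3 - 45*u^2 - 6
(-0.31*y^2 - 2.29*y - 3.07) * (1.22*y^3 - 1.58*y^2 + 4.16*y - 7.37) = -0.3782*y^5 - 2.304*y^4 - 1.4168*y^3 - 2.3911*y^2 + 4.1061*y + 22.6259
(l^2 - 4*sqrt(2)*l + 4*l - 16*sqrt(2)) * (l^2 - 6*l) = l^4 - 4*sqrt(2)*l^3 - 2*l^3 - 24*l^2 + 8*sqrt(2)*l^2 + 96*sqrt(2)*l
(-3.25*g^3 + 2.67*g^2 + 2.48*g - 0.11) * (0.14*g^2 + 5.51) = -0.455*g^5 + 0.3738*g^4 - 17.5603*g^3 + 14.6963*g^2 + 13.6648*g - 0.6061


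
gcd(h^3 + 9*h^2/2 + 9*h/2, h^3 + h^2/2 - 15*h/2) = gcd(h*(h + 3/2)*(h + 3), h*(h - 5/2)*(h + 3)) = h^2 + 3*h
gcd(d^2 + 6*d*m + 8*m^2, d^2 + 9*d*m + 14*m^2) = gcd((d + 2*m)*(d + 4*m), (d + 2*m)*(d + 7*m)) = d + 2*m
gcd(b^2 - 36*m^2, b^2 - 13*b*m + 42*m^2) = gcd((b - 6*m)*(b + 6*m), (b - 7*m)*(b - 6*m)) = b - 6*m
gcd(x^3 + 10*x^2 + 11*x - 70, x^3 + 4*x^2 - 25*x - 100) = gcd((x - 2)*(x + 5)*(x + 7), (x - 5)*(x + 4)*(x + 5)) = x + 5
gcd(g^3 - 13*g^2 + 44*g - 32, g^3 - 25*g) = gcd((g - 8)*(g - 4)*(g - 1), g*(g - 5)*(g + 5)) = 1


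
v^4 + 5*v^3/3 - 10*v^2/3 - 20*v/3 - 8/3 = (v - 2)*(v + 2/3)*(v + 1)*(v + 2)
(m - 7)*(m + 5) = m^2 - 2*m - 35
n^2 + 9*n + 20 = (n + 4)*(n + 5)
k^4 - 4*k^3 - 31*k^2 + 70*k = k*(k - 7)*(k - 2)*(k + 5)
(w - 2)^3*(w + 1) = w^4 - 5*w^3 + 6*w^2 + 4*w - 8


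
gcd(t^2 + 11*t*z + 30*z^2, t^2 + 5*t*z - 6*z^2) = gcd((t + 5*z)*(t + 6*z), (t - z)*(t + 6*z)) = t + 6*z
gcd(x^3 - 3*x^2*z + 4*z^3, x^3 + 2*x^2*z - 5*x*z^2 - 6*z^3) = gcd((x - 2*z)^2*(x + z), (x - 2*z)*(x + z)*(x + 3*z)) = x^2 - x*z - 2*z^2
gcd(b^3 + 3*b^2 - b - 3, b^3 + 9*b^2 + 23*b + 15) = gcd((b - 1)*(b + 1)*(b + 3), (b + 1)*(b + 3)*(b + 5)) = b^2 + 4*b + 3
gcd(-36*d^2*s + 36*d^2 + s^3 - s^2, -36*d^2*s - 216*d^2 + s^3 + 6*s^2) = -36*d^2 + s^2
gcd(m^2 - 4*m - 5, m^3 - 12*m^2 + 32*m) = 1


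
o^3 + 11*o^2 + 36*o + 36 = (o + 2)*(o + 3)*(o + 6)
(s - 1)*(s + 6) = s^2 + 5*s - 6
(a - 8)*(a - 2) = a^2 - 10*a + 16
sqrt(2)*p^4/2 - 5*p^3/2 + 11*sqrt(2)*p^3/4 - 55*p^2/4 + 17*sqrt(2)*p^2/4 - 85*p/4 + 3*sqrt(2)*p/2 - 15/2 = (p + 1/2)*(p + 3)*(p - 5*sqrt(2)/2)*(sqrt(2)*p/2 + sqrt(2))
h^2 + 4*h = h*(h + 4)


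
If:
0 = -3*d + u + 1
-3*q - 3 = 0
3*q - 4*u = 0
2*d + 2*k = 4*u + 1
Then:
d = 1/12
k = -13/12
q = -1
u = -3/4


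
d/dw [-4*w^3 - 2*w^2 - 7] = 4*w*(-3*w - 1)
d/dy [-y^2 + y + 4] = 1 - 2*y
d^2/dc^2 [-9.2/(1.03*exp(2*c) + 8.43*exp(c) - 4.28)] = (-9.2*(2.06*exp(c) + 8.43)*(4.12*exp(c) + 16.86)*exp(c) + (37.904*exp(c) + 77.556)*(1.03*exp(2*c) + 8.43*exp(c) - 4.28))*exp(c)/(1.03*exp(2*c) + 8.43*exp(c) - 4.28)^3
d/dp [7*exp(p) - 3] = 7*exp(p)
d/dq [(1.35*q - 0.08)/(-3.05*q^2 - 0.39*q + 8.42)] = (4.1175*q^2 - 0.488*q + 11.3358)/(9.3025*q^4 + 2.379*q^3 - 51.2099*q^2 - 6.5676*q + 70.8964)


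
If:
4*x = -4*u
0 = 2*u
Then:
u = 0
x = 0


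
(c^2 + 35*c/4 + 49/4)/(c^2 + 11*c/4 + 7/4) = (c + 7)/(c + 1)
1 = 1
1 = 1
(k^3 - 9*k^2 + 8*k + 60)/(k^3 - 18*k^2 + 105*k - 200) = (k^2 - 4*k - 12)/(k^2 - 13*k + 40)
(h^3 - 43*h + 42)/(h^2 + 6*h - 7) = h - 6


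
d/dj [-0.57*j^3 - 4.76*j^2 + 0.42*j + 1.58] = -1.71*j^2 - 9.52*j + 0.42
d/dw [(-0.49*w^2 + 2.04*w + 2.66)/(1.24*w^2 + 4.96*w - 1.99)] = (-4.96*w^2 - 4.6466*w - 17.2532)/(1.5376*w^4 + 12.3008*w^3 + 19.6664*w^2 - 19.7408*w + 3.9601)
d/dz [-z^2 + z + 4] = 1 - 2*z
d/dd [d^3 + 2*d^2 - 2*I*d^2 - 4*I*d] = 3*d^2 + 4*d*(1 - I) - 4*I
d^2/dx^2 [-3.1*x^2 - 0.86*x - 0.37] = -6.20000000000000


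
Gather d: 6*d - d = 5*d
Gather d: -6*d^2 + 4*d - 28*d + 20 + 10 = -6*d^2 - 24*d + 30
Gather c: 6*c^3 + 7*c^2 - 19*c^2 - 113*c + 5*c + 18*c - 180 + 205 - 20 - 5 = 6*c^3 - 12*c^2 - 90*c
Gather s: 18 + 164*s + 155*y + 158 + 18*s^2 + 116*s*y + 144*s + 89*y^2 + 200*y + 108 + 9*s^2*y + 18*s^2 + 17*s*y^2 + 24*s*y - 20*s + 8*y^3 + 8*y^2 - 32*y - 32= s^2*(9*y + 36) + s*(17*y^2 + 140*y + 288) + 8*y^3 + 97*y^2 + 323*y + 252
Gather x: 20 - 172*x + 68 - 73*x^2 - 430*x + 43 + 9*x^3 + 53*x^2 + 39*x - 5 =9*x^3 - 20*x^2 - 563*x + 126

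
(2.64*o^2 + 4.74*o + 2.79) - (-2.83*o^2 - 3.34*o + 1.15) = 5.47*o^2 + 8.08*o + 1.64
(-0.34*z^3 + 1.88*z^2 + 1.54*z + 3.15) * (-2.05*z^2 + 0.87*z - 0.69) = 0.697*z^5 - 4.1498*z^4 - 1.2868*z^3 - 6.4149*z^2 + 1.6779*z - 2.1735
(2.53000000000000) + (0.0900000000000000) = 2.62000000000000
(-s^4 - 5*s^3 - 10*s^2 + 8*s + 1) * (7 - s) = s^5 - 2*s^4 - 25*s^3 - 78*s^2 + 55*s + 7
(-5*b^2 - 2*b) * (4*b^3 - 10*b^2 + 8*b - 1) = -20*b^5 + 42*b^4 - 20*b^3 - 11*b^2 + 2*b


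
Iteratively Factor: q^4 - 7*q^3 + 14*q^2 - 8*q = (q - 1)*(q^3 - 6*q^2 + 8*q) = (q - 2)*(q - 1)*(q^2 - 4*q) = q*(q - 2)*(q - 1)*(q - 4)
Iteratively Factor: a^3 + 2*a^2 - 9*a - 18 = (a - 3)*(a^2 + 5*a + 6) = (a - 3)*(a + 2)*(a + 3)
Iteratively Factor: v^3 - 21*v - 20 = (v - 5)*(v^2 + 5*v + 4) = (v - 5)*(v + 1)*(v + 4)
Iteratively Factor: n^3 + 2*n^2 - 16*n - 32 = (n + 2)*(n^2 - 16) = (n - 4)*(n + 2)*(n + 4)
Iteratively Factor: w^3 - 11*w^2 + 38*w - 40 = (w - 2)*(w^2 - 9*w + 20) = (w - 5)*(w - 2)*(w - 4)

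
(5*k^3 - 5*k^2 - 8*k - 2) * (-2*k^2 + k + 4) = -10*k^5 + 15*k^4 + 31*k^3 - 24*k^2 - 34*k - 8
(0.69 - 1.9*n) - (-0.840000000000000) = 1.53 - 1.9*n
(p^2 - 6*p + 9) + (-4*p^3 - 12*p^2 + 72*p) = -4*p^3 - 11*p^2 + 66*p + 9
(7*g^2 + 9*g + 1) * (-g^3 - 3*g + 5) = -7*g^5 - 9*g^4 - 22*g^3 + 8*g^2 + 42*g + 5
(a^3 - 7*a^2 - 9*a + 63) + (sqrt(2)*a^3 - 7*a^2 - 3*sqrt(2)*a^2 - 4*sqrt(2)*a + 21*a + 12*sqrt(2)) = a^3 + sqrt(2)*a^3 - 14*a^2 - 3*sqrt(2)*a^2 - 4*sqrt(2)*a + 12*a + 12*sqrt(2) + 63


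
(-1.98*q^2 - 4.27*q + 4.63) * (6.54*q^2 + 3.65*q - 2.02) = -12.9492*q^4 - 35.1528*q^3 + 18.6943*q^2 + 25.5249*q - 9.3526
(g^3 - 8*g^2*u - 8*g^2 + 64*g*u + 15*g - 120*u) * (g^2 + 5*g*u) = g^5 - 3*g^4*u - 8*g^4 - 40*g^3*u^2 + 24*g^3*u + 15*g^3 + 320*g^2*u^2 - 45*g^2*u - 600*g*u^2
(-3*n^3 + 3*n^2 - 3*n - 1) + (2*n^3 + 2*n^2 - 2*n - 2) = -n^3 + 5*n^2 - 5*n - 3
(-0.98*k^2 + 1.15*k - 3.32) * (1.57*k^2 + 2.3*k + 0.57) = -1.5386*k^4 - 0.4485*k^3 - 3.126*k^2 - 6.9805*k - 1.8924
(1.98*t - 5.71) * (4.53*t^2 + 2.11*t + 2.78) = 8.9694*t^3 - 21.6885*t^2 - 6.5437*t - 15.8738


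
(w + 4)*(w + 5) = w^2 + 9*w + 20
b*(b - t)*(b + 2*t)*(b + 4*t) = b^4 + 5*b^3*t + 2*b^2*t^2 - 8*b*t^3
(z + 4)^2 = z^2 + 8*z + 16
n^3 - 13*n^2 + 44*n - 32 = (n - 8)*(n - 4)*(n - 1)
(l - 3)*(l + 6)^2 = l^3 + 9*l^2 - 108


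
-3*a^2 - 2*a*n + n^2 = (-3*a + n)*(a + n)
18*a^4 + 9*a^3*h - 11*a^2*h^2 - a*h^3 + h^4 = (-3*a + h)*(-2*a + h)*(a + h)*(3*a + h)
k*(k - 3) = k^2 - 3*k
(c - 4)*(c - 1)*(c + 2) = c^3 - 3*c^2 - 6*c + 8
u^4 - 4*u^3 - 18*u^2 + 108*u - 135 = (u - 3)^3*(u + 5)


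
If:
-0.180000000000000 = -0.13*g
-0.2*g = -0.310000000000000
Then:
No Solution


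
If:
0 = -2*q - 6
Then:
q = -3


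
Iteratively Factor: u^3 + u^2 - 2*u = (u + 2)*(u^2 - u) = (u - 1)*(u + 2)*(u)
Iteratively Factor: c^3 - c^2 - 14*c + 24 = (c + 4)*(c^2 - 5*c + 6) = (c - 2)*(c + 4)*(c - 3)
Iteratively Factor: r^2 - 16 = (r - 4)*(r + 4)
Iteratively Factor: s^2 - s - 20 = (s - 5)*(s + 4)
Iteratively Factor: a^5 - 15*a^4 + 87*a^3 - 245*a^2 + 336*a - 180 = (a - 2)*(a^4 - 13*a^3 + 61*a^2 - 123*a + 90) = (a - 3)*(a - 2)*(a^3 - 10*a^2 + 31*a - 30) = (a - 3)^2*(a - 2)*(a^2 - 7*a + 10) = (a - 3)^2*(a - 2)^2*(a - 5)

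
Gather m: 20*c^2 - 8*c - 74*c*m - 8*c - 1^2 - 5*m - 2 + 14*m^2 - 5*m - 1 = 20*c^2 - 16*c + 14*m^2 + m*(-74*c - 10) - 4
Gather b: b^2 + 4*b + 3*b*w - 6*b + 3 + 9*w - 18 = b^2 + b*(3*w - 2) + 9*w - 15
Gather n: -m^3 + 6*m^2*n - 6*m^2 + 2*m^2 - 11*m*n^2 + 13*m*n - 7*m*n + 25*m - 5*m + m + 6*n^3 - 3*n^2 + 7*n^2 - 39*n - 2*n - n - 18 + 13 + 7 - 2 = -m^3 - 4*m^2 + 21*m + 6*n^3 + n^2*(4 - 11*m) + n*(6*m^2 + 6*m - 42)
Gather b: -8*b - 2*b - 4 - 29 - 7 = -10*b - 40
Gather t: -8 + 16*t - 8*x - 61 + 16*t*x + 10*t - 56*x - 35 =t*(16*x + 26) - 64*x - 104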